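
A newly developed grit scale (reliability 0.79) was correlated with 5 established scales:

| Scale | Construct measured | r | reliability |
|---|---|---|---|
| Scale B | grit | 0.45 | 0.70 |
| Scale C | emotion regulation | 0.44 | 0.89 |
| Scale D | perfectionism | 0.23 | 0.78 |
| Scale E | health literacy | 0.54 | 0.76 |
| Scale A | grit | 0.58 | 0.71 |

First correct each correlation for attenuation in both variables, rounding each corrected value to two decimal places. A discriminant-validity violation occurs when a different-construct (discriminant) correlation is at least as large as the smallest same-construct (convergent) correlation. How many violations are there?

1

Disattenuated r (r / √(r_scale · r_new)):
  Scale B (conv): 0.45 / √(0.70·0.79) = 0.61
  Scale C (disc): 0.44 / √(0.89·0.79) = 0.52
  Scale D (disc): 0.23 / √(0.78·0.79) = 0.29
  Scale E (disc): 0.54 / √(0.76·0.79) = 0.70
  Scale A (conv): 0.58 / √(0.71·0.79) = 0.77
Smallest convergent = 0.61. Discriminant values: 0.52, 0.29, 0.70; count ≥ 0.61 → 1.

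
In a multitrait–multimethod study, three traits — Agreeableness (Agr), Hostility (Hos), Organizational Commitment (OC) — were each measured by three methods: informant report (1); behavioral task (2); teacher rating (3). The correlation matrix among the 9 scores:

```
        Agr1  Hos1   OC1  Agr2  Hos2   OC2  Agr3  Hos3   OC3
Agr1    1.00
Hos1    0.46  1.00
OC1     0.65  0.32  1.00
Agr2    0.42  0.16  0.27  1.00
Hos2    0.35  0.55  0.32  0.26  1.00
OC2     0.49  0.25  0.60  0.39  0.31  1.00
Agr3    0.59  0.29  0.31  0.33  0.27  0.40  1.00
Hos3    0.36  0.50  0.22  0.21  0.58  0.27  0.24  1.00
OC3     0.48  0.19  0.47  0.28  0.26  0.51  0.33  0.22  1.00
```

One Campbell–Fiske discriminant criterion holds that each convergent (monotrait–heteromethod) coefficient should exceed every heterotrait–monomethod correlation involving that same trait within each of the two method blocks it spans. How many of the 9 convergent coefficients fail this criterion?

5

Each convergent coefficient versus the relevant comparison correlations:
Agr (methods 1·2): 0.42 vs {0.46, 0.26, 0.65, 0.39} → fail.
Agr (methods 1·3): 0.59 vs {0.46, 0.24, 0.65, 0.33} → fail.
Agr (methods 2·3): 0.33 vs {0.26, 0.24, 0.39, 0.33} → fail.
Hos (methods 1·2): 0.55 vs {0.46, 0.26, 0.32, 0.31} → pass.
Hos (methods 1·3): 0.50 vs {0.46, 0.24, 0.32, 0.22} → pass.
Hos (methods 2·3): 0.58 vs {0.26, 0.24, 0.31, 0.22} → pass.
OC (methods 1·2): 0.60 vs {0.65, 0.39, 0.32, 0.31} → fail.
OC (methods 1·3): 0.47 vs {0.65, 0.33, 0.32, 0.22} → fail.
OC (methods 2·3): 0.51 vs {0.39, 0.33, 0.31, 0.22} → pass.
5 of 9 fail.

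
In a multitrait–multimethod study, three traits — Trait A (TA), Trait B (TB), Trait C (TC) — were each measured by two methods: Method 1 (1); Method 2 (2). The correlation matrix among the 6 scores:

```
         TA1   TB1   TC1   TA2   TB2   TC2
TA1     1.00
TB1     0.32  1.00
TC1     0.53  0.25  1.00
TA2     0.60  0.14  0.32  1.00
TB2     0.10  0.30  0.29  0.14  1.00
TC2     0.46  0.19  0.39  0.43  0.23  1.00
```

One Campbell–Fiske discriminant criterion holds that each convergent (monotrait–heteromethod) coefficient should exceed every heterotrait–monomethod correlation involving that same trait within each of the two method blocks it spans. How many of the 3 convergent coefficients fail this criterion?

Each convergent coefficient versus the relevant comparison correlations:
TA (methods 1·2): 0.60 vs {0.32, 0.14, 0.53, 0.43} → pass.
TB (methods 1·2): 0.30 vs {0.32, 0.14, 0.25, 0.23} → fail.
TC (methods 1·2): 0.39 vs {0.53, 0.43, 0.25, 0.23} → fail.
2 of 3 fail.

2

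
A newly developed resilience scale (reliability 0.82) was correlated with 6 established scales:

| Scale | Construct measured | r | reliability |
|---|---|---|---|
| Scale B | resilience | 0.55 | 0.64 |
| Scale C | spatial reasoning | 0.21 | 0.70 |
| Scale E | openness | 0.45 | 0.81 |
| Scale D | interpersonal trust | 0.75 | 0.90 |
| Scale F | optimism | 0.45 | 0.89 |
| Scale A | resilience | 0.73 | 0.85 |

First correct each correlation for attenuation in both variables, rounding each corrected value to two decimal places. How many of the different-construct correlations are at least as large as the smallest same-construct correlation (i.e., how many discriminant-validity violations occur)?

1

Disattenuated r (r / √(r_scale · r_new)):
  Scale B (conv): 0.55 / √(0.64·0.82) = 0.76
  Scale C (disc): 0.21 / √(0.70·0.82) = 0.28
  Scale E (disc): 0.45 / √(0.81·0.82) = 0.55
  Scale D (disc): 0.75 / √(0.90·0.82) = 0.87
  Scale F (disc): 0.45 / √(0.89·0.82) = 0.53
  Scale A (conv): 0.73 / √(0.85·0.82) = 0.87
Smallest convergent = 0.76. Discriminant values: 0.28, 0.55, 0.87, 0.53; count ≥ 0.76 → 1.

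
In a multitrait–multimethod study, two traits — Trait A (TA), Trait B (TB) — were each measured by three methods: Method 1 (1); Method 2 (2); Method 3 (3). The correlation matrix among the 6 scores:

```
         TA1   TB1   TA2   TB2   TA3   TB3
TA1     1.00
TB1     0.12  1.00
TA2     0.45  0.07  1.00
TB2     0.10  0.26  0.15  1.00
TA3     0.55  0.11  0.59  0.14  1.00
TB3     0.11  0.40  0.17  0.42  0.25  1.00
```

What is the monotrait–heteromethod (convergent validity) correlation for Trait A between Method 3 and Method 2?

0.59

Same trait (TA), different methods: r(TA3, TA2) = 0.59.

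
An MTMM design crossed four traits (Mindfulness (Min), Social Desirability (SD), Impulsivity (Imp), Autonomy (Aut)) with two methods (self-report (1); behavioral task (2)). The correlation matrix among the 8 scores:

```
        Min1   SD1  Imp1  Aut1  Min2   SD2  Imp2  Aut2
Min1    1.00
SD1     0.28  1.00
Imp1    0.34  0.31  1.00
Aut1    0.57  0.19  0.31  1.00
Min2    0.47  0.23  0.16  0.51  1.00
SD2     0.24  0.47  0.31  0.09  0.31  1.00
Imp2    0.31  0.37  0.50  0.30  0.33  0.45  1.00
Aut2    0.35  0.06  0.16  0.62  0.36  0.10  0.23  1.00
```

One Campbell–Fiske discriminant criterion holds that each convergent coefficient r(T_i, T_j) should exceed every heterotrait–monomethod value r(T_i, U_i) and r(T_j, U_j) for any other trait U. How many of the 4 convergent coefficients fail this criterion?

1

Checking each validity diagonal entry against its comparison values:
Min (methods 1·2): 0.47 vs {0.28, 0.31, 0.34, 0.33, 0.57, 0.36} → fail.
SD (methods 1·2): 0.47 vs {0.28, 0.31, 0.31, 0.45, 0.19, 0.10} → pass.
Imp (methods 1·2): 0.50 vs {0.34, 0.33, 0.31, 0.45, 0.31, 0.23} → pass.
Aut (methods 1·2): 0.62 vs {0.57, 0.36, 0.19, 0.10, 0.31, 0.23} → pass.
1 of 4 fail.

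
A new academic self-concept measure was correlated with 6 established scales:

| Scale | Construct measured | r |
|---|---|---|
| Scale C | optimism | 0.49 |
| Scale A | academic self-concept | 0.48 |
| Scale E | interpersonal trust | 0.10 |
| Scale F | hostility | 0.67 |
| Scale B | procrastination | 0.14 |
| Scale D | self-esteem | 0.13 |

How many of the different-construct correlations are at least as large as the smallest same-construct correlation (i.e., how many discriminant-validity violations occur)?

2

Convergent (same construct = academic self-concept): Scale A.
Smallest convergent = 0.48. Discriminant values: 0.49, 0.10, 0.67, 0.14, 0.13; count ≥ 0.48 → 2.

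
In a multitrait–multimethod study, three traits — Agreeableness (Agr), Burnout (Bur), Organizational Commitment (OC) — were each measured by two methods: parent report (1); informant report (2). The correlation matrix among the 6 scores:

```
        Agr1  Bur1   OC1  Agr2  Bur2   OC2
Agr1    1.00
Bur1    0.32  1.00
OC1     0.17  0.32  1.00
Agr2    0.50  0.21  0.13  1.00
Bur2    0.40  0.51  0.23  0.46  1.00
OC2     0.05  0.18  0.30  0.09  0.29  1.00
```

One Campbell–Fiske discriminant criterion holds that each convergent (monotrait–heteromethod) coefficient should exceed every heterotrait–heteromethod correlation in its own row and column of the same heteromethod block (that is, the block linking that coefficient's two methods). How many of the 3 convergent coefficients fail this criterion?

Checking each validity diagonal entry against its comparison values:
Agr (methods 1·2): 0.50 vs {0.40, 0.21, 0.05, 0.13} → pass.
Bur (methods 1·2): 0.51 vs {0.21, 0.40, 0.18, 0.23} → pass.
OC (methods 1·2): 0.30 vs {0.13, 0.05, 0.23, 0.18} → pass.
0 of 3 fail.

0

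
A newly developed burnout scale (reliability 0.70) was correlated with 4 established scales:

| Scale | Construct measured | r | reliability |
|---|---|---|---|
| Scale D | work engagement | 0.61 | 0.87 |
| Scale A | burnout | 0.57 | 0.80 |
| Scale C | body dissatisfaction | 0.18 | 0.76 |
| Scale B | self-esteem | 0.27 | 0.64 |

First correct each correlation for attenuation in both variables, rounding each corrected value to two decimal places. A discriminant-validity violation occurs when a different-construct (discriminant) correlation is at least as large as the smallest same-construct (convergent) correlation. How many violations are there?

Disattenuated r (r / √(r_scale · r_new)):
  Scale D (disc): 0.61 / √(0.87·0.70) = 0.78
  Scale A (conv): 0.57 / √(0.80·0.70) = 0.76
  Scale C (disc): 0.18 / √(0.76·0.70) = 0.25
  Scale B (disc): 0.27 / √(0.64·0.70) = 0.40
Smallest convergent = 0.76. Discriminant values: 0.78, 0.25, 0.40; count ≥ 0.76 → 1.

1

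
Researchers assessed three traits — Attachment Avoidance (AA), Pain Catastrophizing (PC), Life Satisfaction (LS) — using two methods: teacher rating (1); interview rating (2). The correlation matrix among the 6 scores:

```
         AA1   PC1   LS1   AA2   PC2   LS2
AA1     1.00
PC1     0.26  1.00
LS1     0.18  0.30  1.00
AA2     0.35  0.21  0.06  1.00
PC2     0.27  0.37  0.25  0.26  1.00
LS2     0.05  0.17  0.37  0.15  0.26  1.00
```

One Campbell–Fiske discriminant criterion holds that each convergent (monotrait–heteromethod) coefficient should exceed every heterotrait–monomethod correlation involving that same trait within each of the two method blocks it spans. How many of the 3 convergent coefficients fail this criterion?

Convergent coefficients and their comparison sets:
AA (methods 1·2): 0.35 vs {0.26, 0.26, 0.18, 0.15} → pass.
PC (methods 1·2): 0.37 vs {0.26, 0.26, 0.30, 0.26} → pass.
LS (methods 1·2): 0.37 vs {0.18, 0.15, 0.30, 0.26} → pass.
0 of 3 fail.

0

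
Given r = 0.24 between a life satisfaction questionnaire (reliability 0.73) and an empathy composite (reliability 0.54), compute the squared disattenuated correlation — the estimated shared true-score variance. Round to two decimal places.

Disattenuated r = 0.24 / √(0.73 × 0.54) = 0.24 / 0.6279 = 0.3822.
Shared true-score variance = 0.3822² = 0.1461 ≈ 0.15.

0.15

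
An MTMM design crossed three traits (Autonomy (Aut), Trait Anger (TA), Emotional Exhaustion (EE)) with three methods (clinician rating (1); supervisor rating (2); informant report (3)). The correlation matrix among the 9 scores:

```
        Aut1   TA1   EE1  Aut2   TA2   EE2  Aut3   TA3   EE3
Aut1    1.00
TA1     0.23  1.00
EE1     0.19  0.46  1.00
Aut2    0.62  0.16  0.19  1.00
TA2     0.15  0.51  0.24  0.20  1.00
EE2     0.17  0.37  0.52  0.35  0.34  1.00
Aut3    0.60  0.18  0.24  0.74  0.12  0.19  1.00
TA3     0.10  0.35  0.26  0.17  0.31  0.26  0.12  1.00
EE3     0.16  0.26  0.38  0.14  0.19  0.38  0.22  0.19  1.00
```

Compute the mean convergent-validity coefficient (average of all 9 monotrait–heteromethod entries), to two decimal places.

0.49

Convergent values: 0.62, 0.60, 0.74, 0.51, 0.35, 0.31, 0.52, 0.38, 0.38; mean = 4.41/9 = 0.49.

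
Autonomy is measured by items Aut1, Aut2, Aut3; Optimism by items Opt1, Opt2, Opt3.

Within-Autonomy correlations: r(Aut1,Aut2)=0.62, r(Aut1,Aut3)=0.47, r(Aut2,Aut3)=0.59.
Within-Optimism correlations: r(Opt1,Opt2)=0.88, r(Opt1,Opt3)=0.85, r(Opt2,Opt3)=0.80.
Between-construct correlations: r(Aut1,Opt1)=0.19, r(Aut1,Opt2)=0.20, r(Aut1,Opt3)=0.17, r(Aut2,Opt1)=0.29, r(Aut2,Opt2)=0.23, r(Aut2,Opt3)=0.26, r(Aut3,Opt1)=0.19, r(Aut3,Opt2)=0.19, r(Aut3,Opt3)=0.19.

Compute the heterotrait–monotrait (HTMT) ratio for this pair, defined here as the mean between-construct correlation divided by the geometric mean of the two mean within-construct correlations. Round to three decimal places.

Mean between = 1.91/9 = 0.2122.
Mean within-Aut = 1.68/3 = 0.5600; mean within-Opt = 2.53/3 = 0.8433.
Geometric mean = √(0.5600 × 0.8433) = 0.6872.
HTMT = 0.2122 / 0.6872 = 0.309.

0.309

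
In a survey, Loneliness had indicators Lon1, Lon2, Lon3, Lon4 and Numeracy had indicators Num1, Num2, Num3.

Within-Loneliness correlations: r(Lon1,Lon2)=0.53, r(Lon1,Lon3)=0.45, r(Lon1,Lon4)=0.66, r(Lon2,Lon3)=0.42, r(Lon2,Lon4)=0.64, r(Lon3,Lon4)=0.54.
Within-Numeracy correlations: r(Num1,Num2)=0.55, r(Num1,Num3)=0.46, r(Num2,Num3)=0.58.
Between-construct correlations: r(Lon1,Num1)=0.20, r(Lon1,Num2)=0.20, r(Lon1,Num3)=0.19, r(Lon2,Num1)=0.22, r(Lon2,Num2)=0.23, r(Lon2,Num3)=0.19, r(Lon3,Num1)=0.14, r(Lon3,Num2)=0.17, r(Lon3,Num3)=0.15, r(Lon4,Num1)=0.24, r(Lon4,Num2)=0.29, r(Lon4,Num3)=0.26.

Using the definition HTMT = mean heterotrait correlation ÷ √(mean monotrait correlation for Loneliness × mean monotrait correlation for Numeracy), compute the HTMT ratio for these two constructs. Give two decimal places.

0.39

Mean heterotrait r = 2.48/12 = 0.2067.
Mean within-Lon = 3.24/6 = 0.5400; mean within-Num = 1.59/3 = 0.5300.
Geometric mean = √(0.5400 × 0.5300) = 0.5350.
HTMT = 0.2067 / 0.5350 = 0.39.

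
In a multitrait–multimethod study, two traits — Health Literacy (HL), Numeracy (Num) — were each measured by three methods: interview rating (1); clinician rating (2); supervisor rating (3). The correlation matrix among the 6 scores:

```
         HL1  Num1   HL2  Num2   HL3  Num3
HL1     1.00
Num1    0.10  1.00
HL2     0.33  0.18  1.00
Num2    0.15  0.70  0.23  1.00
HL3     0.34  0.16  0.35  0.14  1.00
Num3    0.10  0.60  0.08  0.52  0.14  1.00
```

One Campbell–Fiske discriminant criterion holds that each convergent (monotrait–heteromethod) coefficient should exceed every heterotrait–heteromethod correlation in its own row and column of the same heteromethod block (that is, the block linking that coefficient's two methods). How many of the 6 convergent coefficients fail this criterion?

0

Convergent coefficients and their comparison sets:
HL (methods 1·2): 0.33 vs {0.15, 0.18} → pass.
HL (methods 1·3): 0.34 vs {0.10, 0.16} → pass.
HL (methods 2·3): 0.35 vs {0.08, 0.14} → pass.
Num (methods 1·2): 0.70 vs {0.18, 0.15} → pass.
Num (methods 1·3): 0.60 vs {0.16, 0.10} → pass.
Num (methods 2·3): 0.52 vs {0.14, 0.08} → pass.
0 of 6 fail.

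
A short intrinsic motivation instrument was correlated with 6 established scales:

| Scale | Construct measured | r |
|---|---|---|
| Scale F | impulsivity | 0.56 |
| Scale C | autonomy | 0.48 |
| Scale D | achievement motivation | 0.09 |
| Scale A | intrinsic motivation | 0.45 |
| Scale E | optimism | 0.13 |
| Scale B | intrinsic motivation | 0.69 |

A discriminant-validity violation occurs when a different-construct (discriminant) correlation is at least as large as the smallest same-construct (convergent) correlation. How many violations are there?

Convergent (same construct = intrinsic motivation): Scale A, Scale B.
Smallest convergent = 0.45. Discriminant values: 0.56, 0.48, 0.09, 0.13; count ≥ 0.45 → 2.

2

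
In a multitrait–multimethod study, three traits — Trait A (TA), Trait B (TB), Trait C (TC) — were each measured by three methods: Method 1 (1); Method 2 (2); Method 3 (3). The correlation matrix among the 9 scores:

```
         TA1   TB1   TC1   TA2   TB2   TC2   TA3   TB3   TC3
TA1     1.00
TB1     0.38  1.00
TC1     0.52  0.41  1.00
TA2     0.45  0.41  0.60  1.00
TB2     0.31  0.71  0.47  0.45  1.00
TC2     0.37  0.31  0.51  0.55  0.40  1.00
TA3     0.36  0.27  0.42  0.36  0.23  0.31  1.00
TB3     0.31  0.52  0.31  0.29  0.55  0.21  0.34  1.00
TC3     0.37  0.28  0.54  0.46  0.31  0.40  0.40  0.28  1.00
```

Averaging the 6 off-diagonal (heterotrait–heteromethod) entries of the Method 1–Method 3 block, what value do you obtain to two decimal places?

HTHM values (method 1 × method 3): 0.31, 0.37, 0.27, 0.28, 0.42, 0.31; mean = 1.96/6 = 0.33.

0.33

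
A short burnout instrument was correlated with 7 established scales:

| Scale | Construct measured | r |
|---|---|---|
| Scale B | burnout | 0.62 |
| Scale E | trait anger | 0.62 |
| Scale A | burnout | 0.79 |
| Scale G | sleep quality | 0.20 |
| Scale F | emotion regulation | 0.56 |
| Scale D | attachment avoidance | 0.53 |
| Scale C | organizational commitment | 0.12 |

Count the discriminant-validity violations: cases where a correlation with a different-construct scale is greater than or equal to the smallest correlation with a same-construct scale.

Convergent (same construct = burnout): Scale B, Scale A.
Smallest convergent = 0.62. Discriminant values: 0.62, 0.20, 0.56, 0.53, 0.12; count ≥ 0.62 → 1.

1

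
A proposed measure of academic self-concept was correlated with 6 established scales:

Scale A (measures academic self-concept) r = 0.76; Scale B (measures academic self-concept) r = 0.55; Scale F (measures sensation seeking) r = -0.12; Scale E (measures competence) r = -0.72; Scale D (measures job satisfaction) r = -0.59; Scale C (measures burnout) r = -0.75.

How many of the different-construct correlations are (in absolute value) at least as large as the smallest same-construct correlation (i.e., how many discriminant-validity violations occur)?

Convergent (same construct = academic self-concept): Scale A, Scale B.
Smallest convergent = 0.55. Discriminant |r|: 0.12, 0.72, 0.59, 0.75; count ≥ 0.55 → 3.

3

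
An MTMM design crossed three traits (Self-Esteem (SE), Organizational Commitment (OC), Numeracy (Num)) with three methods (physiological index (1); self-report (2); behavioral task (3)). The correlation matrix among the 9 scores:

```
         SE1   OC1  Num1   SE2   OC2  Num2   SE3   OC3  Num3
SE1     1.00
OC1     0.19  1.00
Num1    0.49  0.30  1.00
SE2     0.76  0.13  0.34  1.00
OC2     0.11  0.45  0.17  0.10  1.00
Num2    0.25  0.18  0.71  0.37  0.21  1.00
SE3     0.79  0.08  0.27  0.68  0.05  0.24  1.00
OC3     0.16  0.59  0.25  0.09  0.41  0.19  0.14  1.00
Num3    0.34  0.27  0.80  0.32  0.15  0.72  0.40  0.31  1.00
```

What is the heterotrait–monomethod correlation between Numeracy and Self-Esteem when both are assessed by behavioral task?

Different traits, same method: r(Num3, SE3) = 0.40.

0.40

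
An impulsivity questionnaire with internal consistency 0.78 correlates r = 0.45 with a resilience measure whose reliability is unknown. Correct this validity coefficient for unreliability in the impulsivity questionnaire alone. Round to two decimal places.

Single correction: r_c = r_obs / √r_xx = 0.45 / √0.78 = 0.45 / 0.8832 ≈ 0.51.

0.51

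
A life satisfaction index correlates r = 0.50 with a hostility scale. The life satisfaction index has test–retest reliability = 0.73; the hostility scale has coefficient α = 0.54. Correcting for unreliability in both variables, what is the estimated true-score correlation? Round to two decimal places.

r_true = r_obs / √(r_xx · r_yy) = 0.50 / √(0.73 × 0.54) = 0.50 / √0.3942 = 0.50 / 0.6279 ≈ 0.80.

0.80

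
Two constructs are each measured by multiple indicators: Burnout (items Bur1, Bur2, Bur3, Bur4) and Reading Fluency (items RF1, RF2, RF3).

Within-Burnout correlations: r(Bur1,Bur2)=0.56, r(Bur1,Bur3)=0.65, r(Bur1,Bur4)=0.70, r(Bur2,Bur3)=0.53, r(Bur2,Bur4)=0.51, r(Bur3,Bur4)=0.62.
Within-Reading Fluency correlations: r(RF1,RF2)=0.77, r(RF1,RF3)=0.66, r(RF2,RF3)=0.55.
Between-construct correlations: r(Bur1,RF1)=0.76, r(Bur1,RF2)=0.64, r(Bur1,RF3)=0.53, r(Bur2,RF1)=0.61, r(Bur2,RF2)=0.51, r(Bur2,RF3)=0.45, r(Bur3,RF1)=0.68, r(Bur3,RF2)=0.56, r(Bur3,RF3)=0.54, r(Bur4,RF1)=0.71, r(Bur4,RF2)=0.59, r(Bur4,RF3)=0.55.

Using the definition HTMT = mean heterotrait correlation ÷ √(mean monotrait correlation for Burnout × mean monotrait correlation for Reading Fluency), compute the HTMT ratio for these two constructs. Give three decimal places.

0.948

Mean heterotrait r = 7.13/12 = 0.5942.
Mean within-Bur = 3.57/6 = 0.5950; mean within-RF = 1.98/3 = 0.6600.
Geometric mean = √(0.5950 × 0.6600) = 0.6267.
HTMT = 0.5942 / 0.6267 = 0.948.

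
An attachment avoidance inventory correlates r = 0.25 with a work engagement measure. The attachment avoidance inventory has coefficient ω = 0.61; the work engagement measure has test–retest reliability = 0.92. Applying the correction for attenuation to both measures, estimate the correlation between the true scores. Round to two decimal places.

r_true = r_obs / √(r_xx · r_yy) = 0.25 / √(0.61 × 0.92) = 0.25 / √0.5612 = 0.25 / 0.7491 ≈ 0.33.

0.33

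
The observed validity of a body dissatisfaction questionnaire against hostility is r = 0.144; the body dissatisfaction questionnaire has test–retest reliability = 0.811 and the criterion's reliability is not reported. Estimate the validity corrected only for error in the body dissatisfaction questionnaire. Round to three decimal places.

Single correction: r_c = r_obs / √r_xx = 0.144 / √0.811 = 0.144 / 0.9006 ≈ 0.160.

0.160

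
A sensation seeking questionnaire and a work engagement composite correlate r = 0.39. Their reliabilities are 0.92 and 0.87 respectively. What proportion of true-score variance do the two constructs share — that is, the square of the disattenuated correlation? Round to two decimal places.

0.19

Disattenuated r = 0.39 / √(0.92 × 0.87) = 0.39 / 0.8947 = 0.4359.
Shared true-score variance = 0.4359² = 0.1900 ≈ 0.19.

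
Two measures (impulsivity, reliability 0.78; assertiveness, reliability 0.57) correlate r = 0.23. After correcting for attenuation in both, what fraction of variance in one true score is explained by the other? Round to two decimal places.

Disattenuated r = 0.23 / √(0.78 × 0.57) = 0.23 / 0.6668 = 0.3449.
Shared true-score variance = 0.3449² = 0.1190 ≈ 0.12.

0.12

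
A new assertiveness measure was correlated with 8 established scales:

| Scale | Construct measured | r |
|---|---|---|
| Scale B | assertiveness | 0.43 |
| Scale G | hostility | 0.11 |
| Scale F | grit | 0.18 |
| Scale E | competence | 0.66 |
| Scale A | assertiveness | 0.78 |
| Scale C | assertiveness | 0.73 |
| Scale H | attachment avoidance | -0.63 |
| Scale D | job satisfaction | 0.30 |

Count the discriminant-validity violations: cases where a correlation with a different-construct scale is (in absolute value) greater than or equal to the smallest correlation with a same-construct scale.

Convergent (same construct = assertiveness): Scale B, Scale A, Scale C.
Smallest convergent = 0.43. Discriminant |r|: 0.11, 0.18, 0.66, 0.63, 0.30; count ≥ 0.43 → 2.

2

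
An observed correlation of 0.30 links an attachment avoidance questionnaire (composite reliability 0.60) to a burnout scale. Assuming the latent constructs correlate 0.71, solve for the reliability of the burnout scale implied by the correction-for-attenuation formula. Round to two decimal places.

0.30

r_true = r_obs / √(r_xx · r_yy) ⇒ 0.71 = 0.30 / √(0.60 · r_yy).
√(0.60 · r_yy) = 0.30 / 0.71 = 0.4225; 0.60 · r_yy = 0.1785; r_yy = 0.1785 / 0.60 ≈ 0.30.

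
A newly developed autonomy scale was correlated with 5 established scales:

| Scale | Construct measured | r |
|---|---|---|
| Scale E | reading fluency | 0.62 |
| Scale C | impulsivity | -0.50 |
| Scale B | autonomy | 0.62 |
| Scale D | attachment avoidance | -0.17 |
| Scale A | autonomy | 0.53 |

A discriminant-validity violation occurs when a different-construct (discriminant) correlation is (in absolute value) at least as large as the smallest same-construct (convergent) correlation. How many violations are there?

Convergent (same construct = autonomy): Scale B, Scale A.
Smallest convergent = 0.53. Discriminant |r|: 0.62, 0.50, 0.17; count ≥ 0.53 → 1.

1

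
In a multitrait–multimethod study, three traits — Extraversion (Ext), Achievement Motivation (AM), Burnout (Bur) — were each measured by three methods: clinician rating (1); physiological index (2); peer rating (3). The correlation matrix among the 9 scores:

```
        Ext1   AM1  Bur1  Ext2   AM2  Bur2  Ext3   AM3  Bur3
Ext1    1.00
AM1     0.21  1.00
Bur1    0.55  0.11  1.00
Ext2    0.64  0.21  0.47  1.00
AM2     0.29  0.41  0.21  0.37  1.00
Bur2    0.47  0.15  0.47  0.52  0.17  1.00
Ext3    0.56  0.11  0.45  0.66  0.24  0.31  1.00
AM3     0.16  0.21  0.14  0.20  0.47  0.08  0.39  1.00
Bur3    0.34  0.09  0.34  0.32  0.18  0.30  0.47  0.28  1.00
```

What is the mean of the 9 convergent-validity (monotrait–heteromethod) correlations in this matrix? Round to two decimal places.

0.45

Convergent values: 0.64, 0.56, 0.66, 0.41, 0.21, 0.47, 0.47, 0.34, 0.30; mean = 4.06/9 = 0.45.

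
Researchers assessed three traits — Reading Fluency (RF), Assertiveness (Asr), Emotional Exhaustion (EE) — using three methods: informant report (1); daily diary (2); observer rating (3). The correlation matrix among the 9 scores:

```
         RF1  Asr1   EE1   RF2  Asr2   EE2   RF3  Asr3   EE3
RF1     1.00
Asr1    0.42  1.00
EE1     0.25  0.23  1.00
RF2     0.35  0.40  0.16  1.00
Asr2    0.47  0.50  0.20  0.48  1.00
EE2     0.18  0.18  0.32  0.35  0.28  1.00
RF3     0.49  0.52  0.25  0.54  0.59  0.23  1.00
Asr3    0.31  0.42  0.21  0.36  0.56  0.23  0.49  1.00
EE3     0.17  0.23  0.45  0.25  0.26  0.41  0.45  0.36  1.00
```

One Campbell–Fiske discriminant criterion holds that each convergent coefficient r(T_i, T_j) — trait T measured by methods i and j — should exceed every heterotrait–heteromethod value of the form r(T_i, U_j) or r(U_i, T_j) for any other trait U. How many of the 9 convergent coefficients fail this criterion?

Each convergent coefficient versus the relevant comparison correlations:
RF (methods 1·2): 0.35 vs {0.47, 0.40, 0.18, 0.16} → fail.
RF (methods 1·3): 0.49 vs {0.31, 0.52, 0.17, 0.25} → fail.
RF (methods 2·3): 0.54 vs {0.36, 0.59, 0.25, 0.23} → fail.
Asr (methods 1·2): 0.50 vs {0.40, 0.47, 0.18, 0.20} → pass.
Asr (methods 1·3): 0.42 vs {0.52, 0.31, 0.23, 0.21} → fail.
Asr (methods 2·3): 0.56 vs {0.59, 0.36, 0.26, 0.23} → fail.
EE (methods 1·2): 0.32 vs {0.16, 0.18, 0.20, 0.18} → pass.
EE (methods 1·3): 0.45 vs {0.25, 0.17, 0.21, 0.23} → pass.
EE (methods 2·3): 0.41 vs {0.23, 0.25, 0.23, 0.26} → pass.
5 of 9 fail.

5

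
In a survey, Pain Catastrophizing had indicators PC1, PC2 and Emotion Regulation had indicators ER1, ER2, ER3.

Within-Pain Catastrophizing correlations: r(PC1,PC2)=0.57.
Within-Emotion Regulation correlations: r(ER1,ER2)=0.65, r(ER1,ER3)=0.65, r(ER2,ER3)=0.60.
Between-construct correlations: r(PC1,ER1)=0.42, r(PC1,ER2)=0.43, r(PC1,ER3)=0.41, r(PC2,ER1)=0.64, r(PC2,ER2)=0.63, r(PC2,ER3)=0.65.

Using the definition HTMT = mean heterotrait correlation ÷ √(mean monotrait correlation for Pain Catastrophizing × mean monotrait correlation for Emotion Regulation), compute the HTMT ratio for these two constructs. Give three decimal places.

0.882

Between-construct mean = 3.18/6 = 0.5300.
Mean within-PC = 0.57/1 = 0.5700; mean within-ER = 1.90/3 = 0.6333.
Geometric mean = √(0.5700 × 0.6333) = 0.6008.
HTMT = 0.5300 / 0.6008 = 0.882.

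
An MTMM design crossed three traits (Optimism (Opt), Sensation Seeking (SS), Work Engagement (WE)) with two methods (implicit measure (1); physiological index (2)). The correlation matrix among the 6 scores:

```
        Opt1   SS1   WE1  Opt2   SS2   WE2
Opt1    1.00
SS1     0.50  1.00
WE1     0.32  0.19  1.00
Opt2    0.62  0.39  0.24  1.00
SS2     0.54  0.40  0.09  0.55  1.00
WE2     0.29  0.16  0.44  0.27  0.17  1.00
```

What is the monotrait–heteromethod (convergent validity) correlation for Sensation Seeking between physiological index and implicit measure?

0.40

Same trait (SS), different methods: r(SS2, SS1) = 0.40.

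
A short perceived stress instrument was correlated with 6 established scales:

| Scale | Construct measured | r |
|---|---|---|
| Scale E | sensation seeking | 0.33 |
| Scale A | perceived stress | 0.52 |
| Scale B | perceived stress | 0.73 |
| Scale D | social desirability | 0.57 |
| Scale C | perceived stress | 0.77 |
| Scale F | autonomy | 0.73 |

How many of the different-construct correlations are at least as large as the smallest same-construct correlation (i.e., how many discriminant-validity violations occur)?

Convergent (same construct = perceived stress): Scale A, Scale B, Scale C.
Smallest convergent = 0.52. Discriminant values: 0.33, 0.57, 0.73; count ≥ 0.52 → 2.

2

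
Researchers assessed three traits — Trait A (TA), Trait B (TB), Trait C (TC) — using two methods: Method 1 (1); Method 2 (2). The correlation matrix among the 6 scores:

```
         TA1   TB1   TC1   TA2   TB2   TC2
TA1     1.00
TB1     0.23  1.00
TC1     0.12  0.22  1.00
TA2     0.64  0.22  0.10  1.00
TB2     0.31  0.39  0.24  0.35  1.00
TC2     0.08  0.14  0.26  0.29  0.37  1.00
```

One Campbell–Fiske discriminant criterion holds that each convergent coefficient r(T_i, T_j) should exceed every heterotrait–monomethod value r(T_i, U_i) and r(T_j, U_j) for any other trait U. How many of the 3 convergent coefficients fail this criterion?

Checking each validity diagonal entry against its comparison values:
TA (methods 1·2): 0.64 vs {0.23, 0.35, 0.12, 0.29} → pass.
TB (methods 1·2): 0.39 vs {0.23, 0.35, 0.22, 0.37} → pass.
TC (methods 1·2): 0.26 vs {0.12, 0.29, 0.22, 0.37} → fail.
1 of 3 fail.

1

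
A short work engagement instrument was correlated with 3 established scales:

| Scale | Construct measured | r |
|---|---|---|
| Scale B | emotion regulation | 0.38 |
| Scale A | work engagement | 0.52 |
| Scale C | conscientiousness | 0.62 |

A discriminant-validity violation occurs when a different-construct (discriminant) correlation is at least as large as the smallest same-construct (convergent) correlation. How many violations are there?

Convergent (same construct = work engagement): Scale A.
Smallest convergent = 0.52. Discriminant values: 0.38, 0.62; count ≥ 0.52 → 1.

1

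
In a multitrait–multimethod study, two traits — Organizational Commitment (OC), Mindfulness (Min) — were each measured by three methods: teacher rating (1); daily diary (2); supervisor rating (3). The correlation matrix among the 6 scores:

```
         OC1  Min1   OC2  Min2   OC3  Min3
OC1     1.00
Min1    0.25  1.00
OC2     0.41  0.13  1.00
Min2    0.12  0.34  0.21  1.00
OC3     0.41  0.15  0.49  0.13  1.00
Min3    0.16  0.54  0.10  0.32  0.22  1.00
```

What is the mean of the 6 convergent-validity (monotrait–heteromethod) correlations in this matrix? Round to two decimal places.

0.42

Convergent values: 0.41, 0.41, 0.49, 0.34, 0.54, 0.32; mean = 2.51/6 = 0.42.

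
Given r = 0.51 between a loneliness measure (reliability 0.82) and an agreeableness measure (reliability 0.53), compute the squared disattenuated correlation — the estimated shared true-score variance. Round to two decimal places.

0.60

Disattenuated r = 0.51 / √(0.82 × 0.53) = 0.51 / 0.6592 = 0.7737.
Shared true-score variance = 0.7737² = 0.5986 ≈ 0.60.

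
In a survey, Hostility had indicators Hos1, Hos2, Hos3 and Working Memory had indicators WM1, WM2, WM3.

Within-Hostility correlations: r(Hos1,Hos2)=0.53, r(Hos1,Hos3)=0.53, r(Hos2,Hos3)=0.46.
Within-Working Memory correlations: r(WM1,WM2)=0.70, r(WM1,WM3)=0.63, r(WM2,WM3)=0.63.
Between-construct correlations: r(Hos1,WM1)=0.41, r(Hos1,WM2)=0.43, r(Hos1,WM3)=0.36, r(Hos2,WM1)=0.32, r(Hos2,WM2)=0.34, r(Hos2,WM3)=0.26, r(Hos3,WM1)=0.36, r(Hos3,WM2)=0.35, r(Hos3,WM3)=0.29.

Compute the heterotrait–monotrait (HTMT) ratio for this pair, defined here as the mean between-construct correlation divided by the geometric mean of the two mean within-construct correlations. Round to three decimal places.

0.603

Between-construct mean = 3.12/9 = 0.3467.
Mean within-Hos = 1.52/3 = 0.5067; mean within-WM = 1.96/3 = 0.6533.
Geometric mean = √(0.5067 × 0.6533) = 0.5753.
HTMT = 0.3467 / 0.5753 = 0.603.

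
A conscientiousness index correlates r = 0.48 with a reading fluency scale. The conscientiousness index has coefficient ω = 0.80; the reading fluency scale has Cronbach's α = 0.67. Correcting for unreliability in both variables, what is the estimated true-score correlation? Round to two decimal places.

r_true = r_obs / √(r_xx · r_yy) = 0.48 / √(0.80 × 0.67) = 0.48 / √0.5360 = 0.48 / 0.7321 ≈ 0.66.

0.66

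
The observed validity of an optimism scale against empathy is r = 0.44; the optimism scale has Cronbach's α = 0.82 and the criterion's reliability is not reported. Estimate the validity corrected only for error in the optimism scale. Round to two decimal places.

0.49

Single correction: r_c = r_obs / √r_xx = 0.44 / √0.82 = 0.44 / 0.9055 ≈ 0.49.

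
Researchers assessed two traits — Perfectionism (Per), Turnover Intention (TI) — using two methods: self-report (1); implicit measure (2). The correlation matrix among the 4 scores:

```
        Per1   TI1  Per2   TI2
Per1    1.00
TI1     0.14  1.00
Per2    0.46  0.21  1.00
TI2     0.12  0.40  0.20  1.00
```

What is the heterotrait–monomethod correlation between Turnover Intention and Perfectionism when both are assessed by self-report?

0.14

Different traits, same method: r(TI1, Per1) = 0.14.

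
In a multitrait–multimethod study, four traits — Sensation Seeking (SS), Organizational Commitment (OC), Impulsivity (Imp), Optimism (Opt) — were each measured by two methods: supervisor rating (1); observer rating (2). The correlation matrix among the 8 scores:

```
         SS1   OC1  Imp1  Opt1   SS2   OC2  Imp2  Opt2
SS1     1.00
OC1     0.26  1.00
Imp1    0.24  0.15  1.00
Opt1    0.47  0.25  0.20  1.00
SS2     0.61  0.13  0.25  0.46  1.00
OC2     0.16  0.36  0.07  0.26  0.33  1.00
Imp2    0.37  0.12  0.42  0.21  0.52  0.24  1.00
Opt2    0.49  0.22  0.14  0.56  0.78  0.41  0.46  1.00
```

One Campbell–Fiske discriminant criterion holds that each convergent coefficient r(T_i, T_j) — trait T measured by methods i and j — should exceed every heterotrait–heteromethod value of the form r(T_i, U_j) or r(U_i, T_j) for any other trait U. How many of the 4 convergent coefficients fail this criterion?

Convergent coefficients and their comparison sets:
SS (methods 1·2): 0.61 vs {0.16, 0.13, 0.37, 0.25, 0.49, 0.46} → pass.
OC (methods 1·2): 0.36 vs {0.13, 0.16, 0.12, 0.07, 0.22, 0.26} → pass.
Imp (methods 1·2): 0.42 vs {0.25, 0.37, 0.07, 0.12, 0.14, 0.21} → pass.
Opt (methods 1·2): 0.56 vs {0.46, 0.49, 0.26, 0.22, 0.21, 0.14} → pass.
0 of 4 fail.

0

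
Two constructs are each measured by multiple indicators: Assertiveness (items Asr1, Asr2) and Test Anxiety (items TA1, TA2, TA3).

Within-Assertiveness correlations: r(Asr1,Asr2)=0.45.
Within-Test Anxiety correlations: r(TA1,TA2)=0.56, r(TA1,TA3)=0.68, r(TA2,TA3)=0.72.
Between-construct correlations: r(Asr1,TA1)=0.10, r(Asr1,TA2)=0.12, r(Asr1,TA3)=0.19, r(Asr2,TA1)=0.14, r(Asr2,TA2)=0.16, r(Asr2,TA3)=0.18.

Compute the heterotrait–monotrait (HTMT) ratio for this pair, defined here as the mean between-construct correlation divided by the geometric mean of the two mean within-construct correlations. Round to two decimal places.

0.27

Mean between = 0.89/6 = 0.1483.
Mean within-Asr = 0.45/1 = 0.4500; mean within-TA = 1.96/3 = 0.6533.
Geometric mean = √(0.4500 × 0.6533) = 0.5422.
HTMT = 0.1483 / 0.5422 = 0.27.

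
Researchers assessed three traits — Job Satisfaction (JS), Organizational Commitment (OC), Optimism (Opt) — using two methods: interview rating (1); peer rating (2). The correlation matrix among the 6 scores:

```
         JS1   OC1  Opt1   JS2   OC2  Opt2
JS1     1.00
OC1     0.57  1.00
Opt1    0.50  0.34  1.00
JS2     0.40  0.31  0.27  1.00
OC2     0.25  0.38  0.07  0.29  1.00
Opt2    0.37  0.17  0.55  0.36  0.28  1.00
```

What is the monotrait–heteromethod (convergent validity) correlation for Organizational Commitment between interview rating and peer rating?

Same trait (OC), different methods: r(OC1, OC2) = 0.38.

0.38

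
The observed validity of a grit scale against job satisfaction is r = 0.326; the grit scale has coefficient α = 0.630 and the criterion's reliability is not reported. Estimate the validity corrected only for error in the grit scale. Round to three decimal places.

0.411

Single correction: r_c = r_obs / √r_xx = 0.326 / √0.630 = 0.326 / 0.7937 ≈ 0.411.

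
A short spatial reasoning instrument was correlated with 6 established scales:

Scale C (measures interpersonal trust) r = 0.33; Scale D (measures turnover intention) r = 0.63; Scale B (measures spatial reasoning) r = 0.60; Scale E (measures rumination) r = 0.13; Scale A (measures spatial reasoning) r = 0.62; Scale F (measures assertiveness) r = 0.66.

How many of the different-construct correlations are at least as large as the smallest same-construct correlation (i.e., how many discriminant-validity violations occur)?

2

Convergent (same construct = spatial reasoning): Scale B, Scale A.
Smallest convergent = 0.60. Discriminant values: 0.33, 0.63, 0.13, 0.66; count ≥ 0.60 → 2.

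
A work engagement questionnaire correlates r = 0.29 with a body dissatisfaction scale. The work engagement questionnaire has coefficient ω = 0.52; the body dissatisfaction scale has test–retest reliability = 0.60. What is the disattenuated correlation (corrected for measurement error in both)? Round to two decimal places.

r_true = r_obs / √(r_xx · r_yy) = 0.29 / √(0.52 × 0.60) = 0.29 / √0.3120 = 0.29 / 0.5586 ≈ 0.52.

0.52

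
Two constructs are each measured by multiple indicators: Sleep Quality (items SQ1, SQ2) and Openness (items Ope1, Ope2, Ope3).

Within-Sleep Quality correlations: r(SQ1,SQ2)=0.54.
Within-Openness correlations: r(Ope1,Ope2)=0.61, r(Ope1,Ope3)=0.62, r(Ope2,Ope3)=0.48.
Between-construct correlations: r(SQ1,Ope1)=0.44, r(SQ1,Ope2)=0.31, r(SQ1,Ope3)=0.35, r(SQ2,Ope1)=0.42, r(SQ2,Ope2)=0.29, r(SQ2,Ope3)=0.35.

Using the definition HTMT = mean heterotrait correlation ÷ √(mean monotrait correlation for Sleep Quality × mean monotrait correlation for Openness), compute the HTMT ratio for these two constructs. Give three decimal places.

Between-construct mean = 2.16/6 = 0.3600.
Mean within-SQ = 0.54/1 = 0.5400; mean within-Ope = 1.71/3 = 0.5700.
Geometric mean = √(0.5400 × 0.5700) = 0.5548.
HTMT = 0.3600 / 0.5548 = 0.649.

0.649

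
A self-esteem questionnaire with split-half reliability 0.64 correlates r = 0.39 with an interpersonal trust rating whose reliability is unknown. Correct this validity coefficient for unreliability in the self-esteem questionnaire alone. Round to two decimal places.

Single correction: r_c = r_obs / √r_xx = 0.39 / √0.64 = 0.39 / 0.8000 ≈ 0.49.

0.49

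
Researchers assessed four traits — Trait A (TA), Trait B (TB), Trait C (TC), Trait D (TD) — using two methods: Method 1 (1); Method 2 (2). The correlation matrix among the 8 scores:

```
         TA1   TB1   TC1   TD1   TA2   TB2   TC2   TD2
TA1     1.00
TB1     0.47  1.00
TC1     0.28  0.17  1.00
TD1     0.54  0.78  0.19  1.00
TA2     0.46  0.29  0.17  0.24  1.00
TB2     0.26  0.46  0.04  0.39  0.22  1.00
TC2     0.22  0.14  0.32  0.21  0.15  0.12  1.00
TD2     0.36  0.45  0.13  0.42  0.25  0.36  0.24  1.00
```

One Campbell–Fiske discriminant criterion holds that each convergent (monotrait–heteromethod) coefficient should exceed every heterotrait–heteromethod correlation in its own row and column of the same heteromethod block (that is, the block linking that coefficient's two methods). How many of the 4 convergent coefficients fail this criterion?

1

Each convergent coefficient versus the relevant comparison correlations:
TA (methods 1·2): 0.46 vs {0.26, 0.29, 0.22, 0.17, 0.36, 0.24} → pass.
TB (methods 1·2): 0.46 vs {0.29, 0.26, 0.14, 0.04, 0.45, 0.39} → pass.
TC (methods 1·2): 0.32 vs {0.17, 0.22, 0.04, 0.14, 0.13, 0.21} → pass.
TD (methods 1·2): 0.42 vs {0.24, 0.36, 0.39, 0.45, 0.21, 0.13} → fail.
1 of 4 fail.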